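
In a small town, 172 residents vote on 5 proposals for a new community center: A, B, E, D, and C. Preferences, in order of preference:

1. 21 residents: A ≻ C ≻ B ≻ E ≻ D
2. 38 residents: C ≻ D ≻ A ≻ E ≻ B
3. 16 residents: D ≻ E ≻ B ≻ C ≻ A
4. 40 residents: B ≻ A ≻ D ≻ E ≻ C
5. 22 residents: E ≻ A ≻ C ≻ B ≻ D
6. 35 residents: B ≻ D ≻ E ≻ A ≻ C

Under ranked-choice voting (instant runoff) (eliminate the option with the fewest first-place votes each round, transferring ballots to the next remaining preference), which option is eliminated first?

D

Round 1: A 21, B 75, E 22, D 16, C 38. Eliminate D.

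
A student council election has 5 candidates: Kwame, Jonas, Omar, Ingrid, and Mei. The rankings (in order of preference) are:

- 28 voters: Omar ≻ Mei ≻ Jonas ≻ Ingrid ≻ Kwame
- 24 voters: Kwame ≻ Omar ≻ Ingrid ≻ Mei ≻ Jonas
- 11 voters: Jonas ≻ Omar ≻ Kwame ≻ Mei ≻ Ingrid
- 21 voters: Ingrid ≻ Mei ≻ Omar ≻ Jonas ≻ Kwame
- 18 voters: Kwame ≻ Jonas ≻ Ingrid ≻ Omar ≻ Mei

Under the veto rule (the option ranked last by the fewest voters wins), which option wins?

Omar

Last-place votes: Kwame 49, Jonas 24, Omar 0, Ingrid 11, Mei 18.
Omar is ranked last by the fewest voters, so Omar wins.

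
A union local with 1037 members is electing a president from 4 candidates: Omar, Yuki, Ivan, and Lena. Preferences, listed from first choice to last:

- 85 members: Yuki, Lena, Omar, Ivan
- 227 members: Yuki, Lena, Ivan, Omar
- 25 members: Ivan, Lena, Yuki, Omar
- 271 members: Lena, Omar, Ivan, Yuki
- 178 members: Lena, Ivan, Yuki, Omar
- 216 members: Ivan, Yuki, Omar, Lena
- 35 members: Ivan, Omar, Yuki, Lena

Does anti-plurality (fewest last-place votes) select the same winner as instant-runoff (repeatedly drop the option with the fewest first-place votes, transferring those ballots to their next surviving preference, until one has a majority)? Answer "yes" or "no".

Anti-plurality — last-place votes: Omar 430, Yuki 271, Ivan 85, Lena 251. Winner: Ivan.
Instant-runoff — R1 Omar 0, Yuki 312, Ivan 276, Lena 449 (Omar out); R2 Yuki 312, Ivan 276, Lena 449 (Ivan out); R3 Yuki 563, Lena 474 (Yuki winner). Winner: Yuki.
The two methods disagree.

no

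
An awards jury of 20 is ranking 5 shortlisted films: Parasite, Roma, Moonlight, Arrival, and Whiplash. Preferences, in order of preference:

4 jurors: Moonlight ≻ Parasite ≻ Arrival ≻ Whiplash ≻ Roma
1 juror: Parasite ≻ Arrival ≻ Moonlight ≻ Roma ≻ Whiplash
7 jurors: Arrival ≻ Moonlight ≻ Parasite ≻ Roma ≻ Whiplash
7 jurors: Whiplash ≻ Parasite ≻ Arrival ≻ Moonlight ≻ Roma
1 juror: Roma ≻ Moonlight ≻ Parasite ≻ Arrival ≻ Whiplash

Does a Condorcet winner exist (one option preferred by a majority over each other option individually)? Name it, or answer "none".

none

Checking pairwise contests:
Moonlight beats Parasite 12–8.
Parasite beats Roma 19–1.
Arrival beats Moonlight 15–5.
Parasite beats Arrival 13–7.
Parasite beats Whiplash 13–7.
Every option loses at least one head-to-head, so there is no Condorcet winner.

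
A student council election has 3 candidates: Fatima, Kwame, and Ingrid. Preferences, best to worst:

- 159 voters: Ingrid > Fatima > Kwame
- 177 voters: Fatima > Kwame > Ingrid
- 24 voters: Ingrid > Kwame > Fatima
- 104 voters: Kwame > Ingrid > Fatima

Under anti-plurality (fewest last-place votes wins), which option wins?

Fatima

Last-place votes: Fatima 128, Kwame 159, Ingrid 177.
Fatima is ranked last by the fewest voters, so Fatima wins.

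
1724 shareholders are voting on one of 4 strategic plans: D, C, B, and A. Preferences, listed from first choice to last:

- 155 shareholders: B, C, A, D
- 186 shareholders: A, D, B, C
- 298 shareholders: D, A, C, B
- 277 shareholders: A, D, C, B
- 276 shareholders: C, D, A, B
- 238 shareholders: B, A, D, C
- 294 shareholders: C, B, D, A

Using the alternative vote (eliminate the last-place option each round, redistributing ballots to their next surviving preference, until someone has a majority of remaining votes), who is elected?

Round 1: D 298, C 570, B 393, A 463. Eliminate D.
Round 2: C 570, B 393, A 761. Eliminate B.
Round 3: C 725, A 999. A has a majority.

A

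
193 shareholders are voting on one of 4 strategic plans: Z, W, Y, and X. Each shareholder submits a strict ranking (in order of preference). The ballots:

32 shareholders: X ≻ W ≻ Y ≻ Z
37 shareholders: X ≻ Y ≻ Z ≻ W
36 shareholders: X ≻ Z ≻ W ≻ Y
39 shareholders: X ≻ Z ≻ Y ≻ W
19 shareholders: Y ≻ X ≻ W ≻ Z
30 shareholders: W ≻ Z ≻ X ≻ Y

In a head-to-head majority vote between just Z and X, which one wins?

Voters preferring Z to X: 30; preferring X to Z: 163.
X wins the head-to-head.

X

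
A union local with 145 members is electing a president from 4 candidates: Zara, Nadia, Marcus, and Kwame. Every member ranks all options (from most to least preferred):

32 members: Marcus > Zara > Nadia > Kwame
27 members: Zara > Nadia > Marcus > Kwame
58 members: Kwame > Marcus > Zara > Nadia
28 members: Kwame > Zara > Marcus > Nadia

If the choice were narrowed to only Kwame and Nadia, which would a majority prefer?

Voters preferring Kwame to Nadia: 86; preferring Nadia to Kwame: 59.
Kwame wins the head-to-head.

Kwame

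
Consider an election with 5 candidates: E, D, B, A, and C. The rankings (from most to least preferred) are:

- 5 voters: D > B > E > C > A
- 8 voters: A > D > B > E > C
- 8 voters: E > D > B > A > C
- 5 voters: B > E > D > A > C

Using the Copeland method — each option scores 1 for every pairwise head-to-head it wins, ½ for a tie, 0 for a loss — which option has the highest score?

E: beats A and C; ties D; loses to B → score 2.5.
D: beats B, A, and C; ties E → score 3.5.
B: beats E, A, and C; loses to D → score 3.
A: beats C; loses to E, D, and B → score 1.
C: loses to E, D, B, and A → score 0.
D has the best pairwise record.

D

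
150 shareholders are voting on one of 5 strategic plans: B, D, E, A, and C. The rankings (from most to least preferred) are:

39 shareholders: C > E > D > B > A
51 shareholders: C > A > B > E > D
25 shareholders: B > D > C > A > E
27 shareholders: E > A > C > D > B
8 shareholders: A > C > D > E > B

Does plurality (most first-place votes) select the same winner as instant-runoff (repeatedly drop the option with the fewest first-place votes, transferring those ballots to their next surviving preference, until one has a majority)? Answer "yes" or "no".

Plurality — first-place votes: B 25, D 0, E 27, A 8, C 90. Winner: C.
Instant-runoff — R1 B 25, D 0, E 27, A 8, C 90 (C winner). Winner: C.
The two methods agree.

yes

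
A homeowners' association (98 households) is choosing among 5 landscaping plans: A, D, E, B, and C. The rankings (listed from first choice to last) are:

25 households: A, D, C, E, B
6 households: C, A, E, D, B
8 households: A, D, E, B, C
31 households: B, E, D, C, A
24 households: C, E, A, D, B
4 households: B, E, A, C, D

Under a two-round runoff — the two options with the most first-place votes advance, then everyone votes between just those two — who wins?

Round 1 first-place votes: A 33, D 0, E 0, B 35, C 30.
B and A advance.
Runoff: B is preferred to A by 35 voters; A by 63.
A wins the runoff.

A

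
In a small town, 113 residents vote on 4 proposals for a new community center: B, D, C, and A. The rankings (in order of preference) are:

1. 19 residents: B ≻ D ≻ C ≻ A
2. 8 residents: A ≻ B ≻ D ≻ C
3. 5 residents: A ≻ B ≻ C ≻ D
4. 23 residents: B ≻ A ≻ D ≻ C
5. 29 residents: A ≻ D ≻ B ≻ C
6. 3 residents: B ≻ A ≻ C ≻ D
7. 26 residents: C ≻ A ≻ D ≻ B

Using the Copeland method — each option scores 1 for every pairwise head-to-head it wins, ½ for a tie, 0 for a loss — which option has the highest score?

B: beats D and C; loses to A → score 2.
D: beats C; loses to B and A → score 1.
C: loses to B, D, and A → score 0.
A: beats B, D, and C → score 3.
A has the best pairwise record.

A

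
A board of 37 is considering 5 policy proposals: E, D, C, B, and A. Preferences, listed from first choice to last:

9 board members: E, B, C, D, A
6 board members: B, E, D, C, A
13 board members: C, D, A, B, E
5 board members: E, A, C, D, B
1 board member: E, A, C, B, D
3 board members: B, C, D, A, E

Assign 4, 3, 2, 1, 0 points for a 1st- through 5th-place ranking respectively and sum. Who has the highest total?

E: 9·4 + 6·3 + 13·0 + 5·4 + 1·4 + 3·0 = 78
D: 9·1 + 6·2 + 13·3 + 5·1 + 1·0 + 3·2 = 71
C: 9·2 + 6·1 + 13·4 + 5·2 + 1·2 + 3·3 = 97
B: 9·3 + 6·4 + 13·1 + 5·0 + 1·1 + 3·4 = 77
A: 9·0 + 6·0 + 13·2 + 5·3 + 1·3 + 3·1 = 47
C has the highest Borda score (97).

C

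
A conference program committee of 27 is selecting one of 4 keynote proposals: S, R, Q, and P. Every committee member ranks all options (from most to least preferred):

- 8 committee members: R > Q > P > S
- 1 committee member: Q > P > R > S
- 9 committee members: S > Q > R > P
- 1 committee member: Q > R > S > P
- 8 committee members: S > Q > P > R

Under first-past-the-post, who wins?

First-place votes: S 17, R 8, Q 2, P 0.
S has the most first-place votes.

S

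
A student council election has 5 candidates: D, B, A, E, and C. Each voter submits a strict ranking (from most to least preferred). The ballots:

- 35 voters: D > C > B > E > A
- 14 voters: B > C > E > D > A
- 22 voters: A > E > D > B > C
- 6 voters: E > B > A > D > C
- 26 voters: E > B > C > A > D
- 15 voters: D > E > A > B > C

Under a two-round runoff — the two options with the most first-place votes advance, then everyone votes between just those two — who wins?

Round 1 first-place votes: D 50, B 14, A 22, E 32, C 0.
D and E advance.
Runoff: D is preferred to E by 50 voters; E by 68.
E wins the runoff.

E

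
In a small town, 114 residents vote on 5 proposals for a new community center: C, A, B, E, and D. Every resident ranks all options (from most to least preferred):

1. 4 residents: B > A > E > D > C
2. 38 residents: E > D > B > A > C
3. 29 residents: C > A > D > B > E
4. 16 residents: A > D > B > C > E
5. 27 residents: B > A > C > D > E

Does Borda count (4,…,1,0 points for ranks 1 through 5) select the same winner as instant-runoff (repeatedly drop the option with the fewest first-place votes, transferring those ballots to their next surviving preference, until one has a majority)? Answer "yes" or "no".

no

Borda — scores: C 186, A 282, B 261, E 160, D 251. Winner: A.
Instant-runoff — R1 C 29, A 16, B 31, E 38, D 0 (D out); R2 C 29, A 16, B 31, E 38 (A out); R3 C 29, B 47, E 38 (C out); R4 B 76, E 38 (B winner). Winner: B.
The two methods disagree.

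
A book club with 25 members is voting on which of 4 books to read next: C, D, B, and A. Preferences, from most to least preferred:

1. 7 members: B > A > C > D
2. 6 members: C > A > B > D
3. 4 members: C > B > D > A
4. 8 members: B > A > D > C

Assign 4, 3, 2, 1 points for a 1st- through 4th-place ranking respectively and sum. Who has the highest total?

B

C: 7·2 + 6·4 + 4·4 + 8·1 = 62
D: 7·1 + 6·1 + 4·2 + 8·2 = 37
B: 7·4 + 6·2 + 4·3 + 8·4 = 84
A: 7·3 + 6·3 + 4·1 + 8·3 = 67
B has the highest Borda score (84).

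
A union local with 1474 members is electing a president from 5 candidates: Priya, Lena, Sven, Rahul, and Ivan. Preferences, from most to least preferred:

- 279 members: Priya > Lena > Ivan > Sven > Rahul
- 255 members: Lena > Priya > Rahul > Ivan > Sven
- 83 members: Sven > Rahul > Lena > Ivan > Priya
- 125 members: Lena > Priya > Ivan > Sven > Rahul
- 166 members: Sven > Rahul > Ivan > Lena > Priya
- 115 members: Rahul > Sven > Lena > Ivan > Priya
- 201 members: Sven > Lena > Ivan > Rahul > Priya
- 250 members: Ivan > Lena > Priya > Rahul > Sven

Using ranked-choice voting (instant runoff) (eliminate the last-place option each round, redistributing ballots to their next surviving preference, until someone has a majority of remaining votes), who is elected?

Round 1: Priya 279, Lena 380, Sven 450, Rahul 115, Ivan 250. Eliminate Rahul.
Round 2: Priya 279, Lena 380, Sven 565, Ivan 250. Eliminate Ivan.
Round 3: Priya 279, Lena 630, Sven 565. Eliminate Priya.
Round 4: Lena 909, Sven 565. Lena has a majority.

Lena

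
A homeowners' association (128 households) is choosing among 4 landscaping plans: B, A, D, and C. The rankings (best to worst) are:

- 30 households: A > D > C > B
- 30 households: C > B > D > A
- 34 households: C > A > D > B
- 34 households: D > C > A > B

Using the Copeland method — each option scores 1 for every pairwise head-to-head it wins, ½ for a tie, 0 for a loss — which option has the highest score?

B: loses to A, D, and C → score 0.
A: beats B; ties D; loses to C → score 1.5.
D: beats B; ties A and C → score 2.
C: beats B and A; ties D → score 2.5.
C has the best pairwise record.

C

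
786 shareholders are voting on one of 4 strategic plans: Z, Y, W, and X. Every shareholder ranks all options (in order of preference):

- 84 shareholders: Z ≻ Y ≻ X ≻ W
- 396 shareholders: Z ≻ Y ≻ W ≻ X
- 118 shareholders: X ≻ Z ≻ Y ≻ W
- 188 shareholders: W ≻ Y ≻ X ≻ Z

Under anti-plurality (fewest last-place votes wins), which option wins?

Last-place votes: Z 188, Y 0, W 202, X 396.
Y is ranked last by the fewest voters, so Y wins.

Y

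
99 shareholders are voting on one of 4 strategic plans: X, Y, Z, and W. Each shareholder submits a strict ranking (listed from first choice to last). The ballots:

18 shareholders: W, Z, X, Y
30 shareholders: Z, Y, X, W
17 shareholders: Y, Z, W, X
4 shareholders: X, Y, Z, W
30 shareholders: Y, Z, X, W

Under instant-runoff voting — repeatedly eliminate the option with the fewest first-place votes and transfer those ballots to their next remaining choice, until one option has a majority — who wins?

Y

Round 1: X 4, Y 47, Z 30, W 18. Eliminate X.
Round 2: Y 51, Z 30, W 18. Y has a majority.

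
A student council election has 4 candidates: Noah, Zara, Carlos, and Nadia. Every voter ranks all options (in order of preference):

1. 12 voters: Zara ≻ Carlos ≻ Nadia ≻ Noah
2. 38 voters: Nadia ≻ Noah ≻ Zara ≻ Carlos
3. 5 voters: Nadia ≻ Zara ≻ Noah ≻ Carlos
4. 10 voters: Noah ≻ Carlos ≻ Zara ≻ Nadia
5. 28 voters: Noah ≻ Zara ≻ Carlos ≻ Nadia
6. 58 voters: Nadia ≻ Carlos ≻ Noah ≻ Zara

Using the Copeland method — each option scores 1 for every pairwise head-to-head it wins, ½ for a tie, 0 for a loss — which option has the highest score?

Nadia

Noah: beats Zara and Carlos; loses to Nadia → score 2.
Zara: beats Carlos; loses to Noah and Nadia → score 1.
Carlos: loses to Noah, Zara, and Nadia → score 0.
Nadia: beats Noah, Zara, and Carlos → score 3.
Nadia has the best pairwise record.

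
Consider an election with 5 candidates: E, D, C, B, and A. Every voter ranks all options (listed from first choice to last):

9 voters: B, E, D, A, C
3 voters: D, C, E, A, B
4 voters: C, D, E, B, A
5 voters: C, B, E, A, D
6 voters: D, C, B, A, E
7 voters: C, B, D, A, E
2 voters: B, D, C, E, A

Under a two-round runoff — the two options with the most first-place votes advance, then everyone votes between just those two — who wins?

Round 1 first-place votes: E 0, D 9, C 16, B 11, A 0.
C and B advance.
Runoff: C is preferred to B by 25 voters; B by 11.
C wins the runoff.

C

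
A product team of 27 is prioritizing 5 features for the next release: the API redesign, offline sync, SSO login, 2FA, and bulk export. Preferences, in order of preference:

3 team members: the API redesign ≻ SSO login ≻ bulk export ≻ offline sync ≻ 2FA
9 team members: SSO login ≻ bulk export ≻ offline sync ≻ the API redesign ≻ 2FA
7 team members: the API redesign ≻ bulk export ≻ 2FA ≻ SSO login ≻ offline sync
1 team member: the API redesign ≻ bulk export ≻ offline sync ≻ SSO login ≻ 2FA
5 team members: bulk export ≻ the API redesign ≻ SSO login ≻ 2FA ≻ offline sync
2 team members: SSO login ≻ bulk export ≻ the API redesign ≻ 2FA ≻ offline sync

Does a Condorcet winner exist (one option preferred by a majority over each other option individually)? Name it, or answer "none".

none

Checking pairwise contests:
bulk export beats the API redesign 16–11.
the API redesign beats offline sync 18–9.
the API redesign beats SSO login 16–11.
the API redesign beats 2FA 27–0.
SSO login beats bulk export 14–13.
Every option loses at least one head-to-head, so there is no Condorcet winner.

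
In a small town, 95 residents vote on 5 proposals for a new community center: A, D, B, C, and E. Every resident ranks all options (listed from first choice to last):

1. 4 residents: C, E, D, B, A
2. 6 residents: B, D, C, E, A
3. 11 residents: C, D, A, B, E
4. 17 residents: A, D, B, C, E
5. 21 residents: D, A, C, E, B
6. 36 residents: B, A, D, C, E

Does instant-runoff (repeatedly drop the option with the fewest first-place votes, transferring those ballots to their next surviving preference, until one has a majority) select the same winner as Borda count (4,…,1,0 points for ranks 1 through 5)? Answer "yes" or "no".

Instant-runoff — R1 A 17, D 21, B 42, C 15, E 0 (E out); R2 A 17, D 21, B 42, C 15 (C out); R3 A 17, D 36, B 42 (A out); R4 D 53, B 42 (D winner). Winner: D.
Borda — scores: A 261, D 266, B 217, C 167, E 39. Winner: D.
The two methods agree.

yes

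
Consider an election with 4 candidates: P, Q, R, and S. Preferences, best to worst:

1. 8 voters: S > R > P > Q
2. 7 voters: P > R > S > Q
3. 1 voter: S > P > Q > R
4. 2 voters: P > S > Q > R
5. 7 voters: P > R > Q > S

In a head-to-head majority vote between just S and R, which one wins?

R

Voters preferring S to R: 11; preferring R to S: 14.
R wins the head-to-head.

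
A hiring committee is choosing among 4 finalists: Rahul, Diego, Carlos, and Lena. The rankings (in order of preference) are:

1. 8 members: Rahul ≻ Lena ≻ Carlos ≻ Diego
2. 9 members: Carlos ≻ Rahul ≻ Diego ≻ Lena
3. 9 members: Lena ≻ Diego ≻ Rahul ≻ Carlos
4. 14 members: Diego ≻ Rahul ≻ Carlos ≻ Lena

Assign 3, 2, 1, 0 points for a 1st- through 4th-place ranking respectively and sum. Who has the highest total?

Rahul

Rahul: 8·3 + 9·2 + 9·1 + 14·2 = 79
Diego: 8·0 + 9·1 + 9·2 + 14·3 = 69
Carlos: 8·1 + 9·3 + 9·0 + 14·1 = 49
Lena: 8·2 + 9·0 + 9·3 + 14·0 = 43
Rahul has the highest Borda score (79).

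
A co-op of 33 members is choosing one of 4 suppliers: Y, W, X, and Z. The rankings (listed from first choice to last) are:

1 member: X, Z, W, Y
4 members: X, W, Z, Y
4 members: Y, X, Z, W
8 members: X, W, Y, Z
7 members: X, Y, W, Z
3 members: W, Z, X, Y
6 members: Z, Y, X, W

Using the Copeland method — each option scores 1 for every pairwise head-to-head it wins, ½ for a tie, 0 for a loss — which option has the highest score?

X

Y: beats W and Z; loses to X → score 2.
W: beats Z; loses to Y and X → score 1.
X: beats Y, W, and Z → score 3.
Z: loses to Y, W, and X → score 0.
X has the best pairwise record.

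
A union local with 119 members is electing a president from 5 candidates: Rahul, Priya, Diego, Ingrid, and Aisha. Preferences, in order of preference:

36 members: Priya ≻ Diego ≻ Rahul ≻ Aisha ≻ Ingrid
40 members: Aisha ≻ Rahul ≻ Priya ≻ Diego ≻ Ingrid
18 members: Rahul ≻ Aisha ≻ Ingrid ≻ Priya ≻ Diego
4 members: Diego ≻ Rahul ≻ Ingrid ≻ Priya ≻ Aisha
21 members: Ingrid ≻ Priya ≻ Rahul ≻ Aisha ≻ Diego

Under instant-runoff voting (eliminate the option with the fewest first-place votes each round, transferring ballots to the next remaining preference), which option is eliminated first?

Round 1: Rahul 18, Priya 36, Diego 4, Ingrid 21, Aisha 40. Eliminate Diego.

Diego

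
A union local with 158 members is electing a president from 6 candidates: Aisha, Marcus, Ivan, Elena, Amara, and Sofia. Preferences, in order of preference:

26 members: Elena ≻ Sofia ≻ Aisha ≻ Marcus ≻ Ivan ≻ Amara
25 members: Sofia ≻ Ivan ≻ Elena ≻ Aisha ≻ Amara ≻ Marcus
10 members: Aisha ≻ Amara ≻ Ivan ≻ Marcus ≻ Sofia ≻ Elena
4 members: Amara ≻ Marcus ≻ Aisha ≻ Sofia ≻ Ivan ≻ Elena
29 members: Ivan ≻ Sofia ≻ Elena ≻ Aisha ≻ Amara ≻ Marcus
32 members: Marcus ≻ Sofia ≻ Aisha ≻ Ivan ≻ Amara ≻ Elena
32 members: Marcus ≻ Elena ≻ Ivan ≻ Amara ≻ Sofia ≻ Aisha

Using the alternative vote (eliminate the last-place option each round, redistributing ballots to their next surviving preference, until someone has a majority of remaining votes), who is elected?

Marcus

Round 1: Aisha 10, Marcus 64, Ivan 29, Elena 26, Amara 4, Sofia 25. Eliminate Amara.
Round 2: Aisha 10, Marcus 68, Ivan 29, Elena 26, Sofia 25. Eliminate Aisha.
Round 3: Marcus 68, Ivan 39, Elena 26, Sofia 25. Eliminate Sofia.
Round 4: Marcus 68, Ivan 64, Elena 26. Eliminate Elena.
Round 5: Marcus 94, Ivan 64. Marcus has a majority.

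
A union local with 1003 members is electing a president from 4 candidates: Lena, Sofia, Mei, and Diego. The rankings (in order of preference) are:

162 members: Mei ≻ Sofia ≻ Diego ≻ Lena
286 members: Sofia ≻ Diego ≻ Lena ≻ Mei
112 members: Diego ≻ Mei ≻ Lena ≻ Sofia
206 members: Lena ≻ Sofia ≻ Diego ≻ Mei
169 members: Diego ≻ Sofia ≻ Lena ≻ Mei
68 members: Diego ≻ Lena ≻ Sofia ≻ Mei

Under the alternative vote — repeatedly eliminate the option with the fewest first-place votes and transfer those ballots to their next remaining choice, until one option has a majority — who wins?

Round 1: Lena 206, Sofia 286, Mei 162, Diego 349. Eliminate Mei.
Round 2: Lena 206, Sofia 448, Diego 349. Eliminate Lena.
Round 3: Sofia 654, Diego 349. Sofia has a majority.

Sofia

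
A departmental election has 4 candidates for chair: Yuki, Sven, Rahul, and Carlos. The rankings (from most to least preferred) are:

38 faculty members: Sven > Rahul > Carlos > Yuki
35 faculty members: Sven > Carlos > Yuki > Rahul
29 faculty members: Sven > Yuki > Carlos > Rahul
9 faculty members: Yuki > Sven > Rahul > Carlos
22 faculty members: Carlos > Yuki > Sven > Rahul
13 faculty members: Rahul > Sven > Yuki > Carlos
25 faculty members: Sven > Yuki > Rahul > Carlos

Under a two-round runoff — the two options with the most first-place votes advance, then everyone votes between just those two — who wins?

Sven

Round 1 first-place votes: Yuki 9, Sven 127, Rahul 13, Carlos 22.
Sven and Carlos advance.
Runoff: Sven is preferred to Carlos by 149 voters; Carlos by 22.
Sven wins the runoff.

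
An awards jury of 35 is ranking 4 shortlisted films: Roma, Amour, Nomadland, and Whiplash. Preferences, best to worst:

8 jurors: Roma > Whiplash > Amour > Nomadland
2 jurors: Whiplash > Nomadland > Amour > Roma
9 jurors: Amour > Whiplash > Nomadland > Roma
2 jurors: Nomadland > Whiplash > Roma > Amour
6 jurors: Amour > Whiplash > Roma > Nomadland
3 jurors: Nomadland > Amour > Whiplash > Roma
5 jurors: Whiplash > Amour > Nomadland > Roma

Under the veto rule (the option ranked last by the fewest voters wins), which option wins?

Whiplash

Last-place votes: Roma 19, Amour 2, Nomadland 14, Whiplash 0.
Whiplash is ranked last by the fewest voters, so Whiplash wins.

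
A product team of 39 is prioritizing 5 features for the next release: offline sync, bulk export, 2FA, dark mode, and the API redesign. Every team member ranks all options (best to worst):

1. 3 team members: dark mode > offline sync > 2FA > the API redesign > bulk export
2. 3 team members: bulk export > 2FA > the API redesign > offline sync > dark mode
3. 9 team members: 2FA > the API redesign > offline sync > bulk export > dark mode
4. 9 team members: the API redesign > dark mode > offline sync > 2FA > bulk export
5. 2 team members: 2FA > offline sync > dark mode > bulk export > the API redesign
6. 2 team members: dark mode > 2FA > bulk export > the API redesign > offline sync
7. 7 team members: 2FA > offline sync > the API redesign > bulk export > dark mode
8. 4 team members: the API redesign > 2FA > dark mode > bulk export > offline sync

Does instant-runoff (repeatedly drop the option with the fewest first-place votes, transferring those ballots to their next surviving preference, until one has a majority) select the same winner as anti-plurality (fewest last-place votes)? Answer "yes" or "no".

yes

Instant-runoff — R1 offline sync 0, bulk export 3, 2FA 18, dark mode 5, the API redesign 13 (offline sync out); R2 bulk export 3, 2FA 18, dark mode 5, the API redesign 13 (bulk export out); R3 2FA 21, dark mode 5, the API redesign 13 (2FA winner). Winner: 2FA.
Anti-plurality — last-place votes: offline sync 6, bulk export 12, 2FA 0, dark mode 19, the API redesign 2. Winner: 2FA.
The two methods agree.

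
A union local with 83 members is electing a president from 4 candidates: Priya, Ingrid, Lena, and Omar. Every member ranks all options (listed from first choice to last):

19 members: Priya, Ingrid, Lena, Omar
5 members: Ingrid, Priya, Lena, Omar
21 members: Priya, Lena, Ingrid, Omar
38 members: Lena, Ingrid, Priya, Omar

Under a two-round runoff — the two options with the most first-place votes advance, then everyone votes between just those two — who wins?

Round 1 first-place votes: Priya 40, Ingrid 5, Lena 38, Omar 0.
Priya and Lena advance.
Runoff: Priya is preferred to Lena by 45 voters; Lena by 38.
Priya wins the runoff.

Priya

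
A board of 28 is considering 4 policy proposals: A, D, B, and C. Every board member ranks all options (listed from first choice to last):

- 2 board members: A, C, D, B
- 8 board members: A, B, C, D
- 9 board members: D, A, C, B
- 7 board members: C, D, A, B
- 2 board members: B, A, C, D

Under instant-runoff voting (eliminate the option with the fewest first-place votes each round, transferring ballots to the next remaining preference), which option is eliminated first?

B

Round 1: A 10, D 9, B 2, C 7. Eliminate B.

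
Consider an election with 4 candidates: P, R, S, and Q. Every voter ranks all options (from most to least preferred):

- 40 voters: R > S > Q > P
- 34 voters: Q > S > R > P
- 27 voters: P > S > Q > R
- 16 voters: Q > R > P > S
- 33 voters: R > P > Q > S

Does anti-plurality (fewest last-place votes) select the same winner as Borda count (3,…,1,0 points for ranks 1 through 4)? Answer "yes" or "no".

no

Anti-plurality — last-place votes: P 74, R 27, S 49, Q 0. Winner: Q.
Borda — scores: P 163, R 285, S 202, Q 250. Winner: R.
The two methods disagree.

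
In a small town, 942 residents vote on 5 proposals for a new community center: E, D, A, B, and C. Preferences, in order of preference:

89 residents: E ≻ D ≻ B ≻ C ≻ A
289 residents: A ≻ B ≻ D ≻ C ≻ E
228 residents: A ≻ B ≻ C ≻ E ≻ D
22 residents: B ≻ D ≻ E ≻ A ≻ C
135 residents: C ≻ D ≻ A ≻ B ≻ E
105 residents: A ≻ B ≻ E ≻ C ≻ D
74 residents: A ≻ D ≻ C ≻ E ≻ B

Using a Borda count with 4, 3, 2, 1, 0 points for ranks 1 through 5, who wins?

E: 89·4 + 289·0 + 228·1 + 22·2 + 135·0 + 105·2 + 74·1 = 912
D: 89·3 + 289·2 + 228·0 + 22·3 + 135·3 + 105·0 + 74·3 = 1538
A: 89·0 + 289·4 + 228·4 + 22·1 + 135·2 + 105·4 + 74·4 = 3076
B: 89·2 + 289·3 + 228·3 + 22·4 + 135·1 + 105·3 + 74·0 = 2267
C: 89·1 + 289·1 + 228·2 + 22·0 + 135·4 + 105·1 + 74·2 = 1627
A has the highest Borda score (3076).

A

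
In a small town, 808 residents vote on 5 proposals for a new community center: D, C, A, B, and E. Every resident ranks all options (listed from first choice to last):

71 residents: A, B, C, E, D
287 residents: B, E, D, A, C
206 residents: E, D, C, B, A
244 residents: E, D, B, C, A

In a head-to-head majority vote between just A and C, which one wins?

Voters preferring A to C: 358; preferring C to A: 450.
C wins the head-to-head.

C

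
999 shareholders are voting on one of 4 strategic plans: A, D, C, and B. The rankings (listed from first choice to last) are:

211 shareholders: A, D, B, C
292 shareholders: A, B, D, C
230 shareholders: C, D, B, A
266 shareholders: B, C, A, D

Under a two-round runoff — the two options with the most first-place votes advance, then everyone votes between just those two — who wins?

Round 1 first-place votes: A 503, D 0, C 230, B 266.
A and B advance.
Runoff: A is preferred to B by 503 voters; B by 496.
A wins the runoff.

A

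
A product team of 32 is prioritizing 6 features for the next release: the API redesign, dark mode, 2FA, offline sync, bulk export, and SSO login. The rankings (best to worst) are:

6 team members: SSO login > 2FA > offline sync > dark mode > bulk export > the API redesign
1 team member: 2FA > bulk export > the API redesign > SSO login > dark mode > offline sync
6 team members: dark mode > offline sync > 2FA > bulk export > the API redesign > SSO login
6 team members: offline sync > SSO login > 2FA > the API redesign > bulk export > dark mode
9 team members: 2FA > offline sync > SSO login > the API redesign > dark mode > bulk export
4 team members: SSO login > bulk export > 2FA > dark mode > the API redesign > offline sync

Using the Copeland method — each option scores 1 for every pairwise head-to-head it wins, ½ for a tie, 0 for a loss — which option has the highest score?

the API redesign: ties dark mode; loses to 2FA, offline sync, bulk export, and SSO login → score 0.5.
dark mode: beats bulk export; ties the API redesign; loses to 2FA, offline sync, and SSO login → score 1.5.
2FA: beats the API redesign, dark mode, offline sync, and bulk export; ties SSO login → score 4.5.
offline sync: beats the API redesign, dark mode, bulk export, and SSO login; loses to 2FA → score 4.
bulk export: beats the API redesign; loses to dark mode, 2FA, offline sync, and SSO login → score 1.
SSO login: beats the API redesign, dark mode, and bulk export; ties 2FA; loses to offline sync → score 3.5.
2FA has the best pairwise record.

2FA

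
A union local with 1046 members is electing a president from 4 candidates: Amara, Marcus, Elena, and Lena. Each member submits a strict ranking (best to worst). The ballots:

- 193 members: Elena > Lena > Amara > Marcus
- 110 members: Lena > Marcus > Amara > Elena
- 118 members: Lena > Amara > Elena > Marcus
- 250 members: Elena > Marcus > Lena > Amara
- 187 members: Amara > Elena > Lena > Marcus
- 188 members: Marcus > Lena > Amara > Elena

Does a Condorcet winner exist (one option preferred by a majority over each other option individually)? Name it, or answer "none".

Checking pairwise contests:
Marcus beats Amara 548–498.
Elena beats Marcus 748–298.
Amara beats Elena 603–443.
Elena beats Lena 630–416.
Every option loses at least one head-to-head, so there is no Condorcet winner.

none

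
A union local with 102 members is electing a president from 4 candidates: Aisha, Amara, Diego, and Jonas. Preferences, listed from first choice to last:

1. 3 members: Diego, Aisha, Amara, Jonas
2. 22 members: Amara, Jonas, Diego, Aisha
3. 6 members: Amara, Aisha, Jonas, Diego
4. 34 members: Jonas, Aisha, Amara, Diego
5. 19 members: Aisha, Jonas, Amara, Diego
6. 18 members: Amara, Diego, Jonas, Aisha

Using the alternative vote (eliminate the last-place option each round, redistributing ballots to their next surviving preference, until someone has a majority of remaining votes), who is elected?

Round 1: Aisha 19, Amara 46, Diego 3, Jonas 34. Eliminate Diego.
Round 2: Aisha 22, Amara 46, Jonas 34. Eliminate Aisha.
Round 3: Amara 49, Jonas 53. Jonas has a majority.

Jonas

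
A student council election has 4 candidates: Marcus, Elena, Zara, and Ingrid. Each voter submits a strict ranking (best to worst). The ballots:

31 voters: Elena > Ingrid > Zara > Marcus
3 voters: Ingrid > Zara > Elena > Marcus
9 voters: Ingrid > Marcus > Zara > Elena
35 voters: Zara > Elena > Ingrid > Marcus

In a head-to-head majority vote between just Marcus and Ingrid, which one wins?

Ingrid

Voters preferring Marcus to Ingrid: 0; preferring Ingrid to Marcus: 78.
Ingrid wins the head-to-head.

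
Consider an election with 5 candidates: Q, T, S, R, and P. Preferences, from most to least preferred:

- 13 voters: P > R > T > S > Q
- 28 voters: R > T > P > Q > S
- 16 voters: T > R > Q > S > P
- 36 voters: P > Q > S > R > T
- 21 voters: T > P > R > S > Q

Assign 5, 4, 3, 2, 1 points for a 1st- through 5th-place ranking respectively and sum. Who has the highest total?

P

Q: 13·1 + 28·2 + 16·3 + 36·4 + 21·1 = 282
T: 13·3 + 28·4 + 16·5 + 36·1 + 21·5 = 372
S: 13·2 + 28·1 + 16·2 + 36·3 + 21·2 = 236
R: 13·4 + 28·5 + 16·4 + 36·2 + 21·3 = 391
P: 13·5 + 28·3 + 16·1 + 36·5 + 21·4 = 429
P has the highest Borda score (429).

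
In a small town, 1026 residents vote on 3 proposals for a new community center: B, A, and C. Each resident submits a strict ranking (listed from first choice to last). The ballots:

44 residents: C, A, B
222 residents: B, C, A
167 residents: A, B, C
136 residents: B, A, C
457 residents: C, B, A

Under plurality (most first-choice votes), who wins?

First-place votes: B 358, A 167, C 501.
C has the most first-place votes.

C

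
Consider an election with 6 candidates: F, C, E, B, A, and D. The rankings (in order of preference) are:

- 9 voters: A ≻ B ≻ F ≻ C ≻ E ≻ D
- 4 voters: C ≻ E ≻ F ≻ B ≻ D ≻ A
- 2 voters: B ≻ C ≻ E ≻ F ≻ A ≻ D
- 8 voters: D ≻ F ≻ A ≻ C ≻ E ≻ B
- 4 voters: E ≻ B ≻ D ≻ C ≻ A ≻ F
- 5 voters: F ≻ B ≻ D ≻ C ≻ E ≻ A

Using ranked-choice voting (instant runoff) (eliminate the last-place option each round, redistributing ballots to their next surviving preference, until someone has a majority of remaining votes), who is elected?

Round 1: F 5, C 4, E 4, B 2, A 9, D 8. Eliminate B.
Round 2: F 5, C 6, E 4, A 9, D 8. Eliminate E.
Round 3: F 5, C 6, A 9, D 12. Eliminate F.
Round 4: C 6, A 9, D 17. D has a majority.

D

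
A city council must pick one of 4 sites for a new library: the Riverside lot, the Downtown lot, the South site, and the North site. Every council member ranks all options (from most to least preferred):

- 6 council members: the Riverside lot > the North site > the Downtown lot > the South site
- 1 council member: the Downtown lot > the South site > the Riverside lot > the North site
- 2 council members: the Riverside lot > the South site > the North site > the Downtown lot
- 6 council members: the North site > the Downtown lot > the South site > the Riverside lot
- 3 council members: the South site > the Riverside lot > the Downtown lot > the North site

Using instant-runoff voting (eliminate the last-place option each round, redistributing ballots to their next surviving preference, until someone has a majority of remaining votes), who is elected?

Round 1: the Riverside lot 8, the Downtown lot 1, the South site 3, the North site 6. Eliminate the Downtown lot.
Round 2: the Riverside lot 8, the South site 4, the North site 6. Eliminate the South site.
Round 3: the Riverside lot 12, the North site 6. The Riverside lot has a majority.

the Riverside lot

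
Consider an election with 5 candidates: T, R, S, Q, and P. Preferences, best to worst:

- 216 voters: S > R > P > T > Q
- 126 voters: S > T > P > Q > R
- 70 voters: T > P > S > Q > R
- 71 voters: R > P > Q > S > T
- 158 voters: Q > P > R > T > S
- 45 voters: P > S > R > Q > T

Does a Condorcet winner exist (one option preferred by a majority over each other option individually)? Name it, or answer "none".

P

P vs T: 490–196 for P.
P vs R: 399–287 for P.
P vs S: 344–342 for P.
P vs Q: 528–158 for P.
P beats every other option head-to-head.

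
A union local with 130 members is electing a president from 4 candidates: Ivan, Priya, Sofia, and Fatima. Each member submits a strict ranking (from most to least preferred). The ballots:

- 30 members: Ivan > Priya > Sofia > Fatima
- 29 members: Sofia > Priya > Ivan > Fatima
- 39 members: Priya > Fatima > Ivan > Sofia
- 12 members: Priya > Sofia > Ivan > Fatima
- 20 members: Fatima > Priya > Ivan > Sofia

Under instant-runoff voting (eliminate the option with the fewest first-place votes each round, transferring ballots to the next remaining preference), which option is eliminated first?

Fatima

Round 1: Ivan 30, Priya 51, Sofia 29, Fatima 20. Eliminate Fatima.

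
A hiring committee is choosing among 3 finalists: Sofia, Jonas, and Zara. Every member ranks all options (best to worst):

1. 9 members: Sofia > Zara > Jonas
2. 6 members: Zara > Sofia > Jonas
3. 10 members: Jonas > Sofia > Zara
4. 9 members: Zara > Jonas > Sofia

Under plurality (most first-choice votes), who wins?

First-place votes: Sofia 9, Jonas 10, Zara 15.
Zara has the most first-place votes.

Zara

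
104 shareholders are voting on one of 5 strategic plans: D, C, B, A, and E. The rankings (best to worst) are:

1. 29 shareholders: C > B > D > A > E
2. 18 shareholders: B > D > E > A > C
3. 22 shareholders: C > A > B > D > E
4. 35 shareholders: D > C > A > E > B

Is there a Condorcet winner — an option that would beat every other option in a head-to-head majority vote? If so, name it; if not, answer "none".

Checking pairwise contests:
B beats D 69–35.
D beats C 53–51.
C beats B 86–18.
D beats A 82–22.
D beats E 104–0.
Every option loses at least one head-to-head, so there is no Condorcet winner.

none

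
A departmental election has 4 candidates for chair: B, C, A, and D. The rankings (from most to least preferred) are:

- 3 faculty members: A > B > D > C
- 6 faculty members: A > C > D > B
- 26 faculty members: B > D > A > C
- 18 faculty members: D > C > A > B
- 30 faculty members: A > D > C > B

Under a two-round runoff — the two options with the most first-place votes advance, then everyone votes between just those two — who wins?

Round 1 first-place votes: B 26, C 0, A 39, D 18.
A and B advance.
Runoff: A is preferred to B by 57 voters; B by 26.
A wins the runoff.

A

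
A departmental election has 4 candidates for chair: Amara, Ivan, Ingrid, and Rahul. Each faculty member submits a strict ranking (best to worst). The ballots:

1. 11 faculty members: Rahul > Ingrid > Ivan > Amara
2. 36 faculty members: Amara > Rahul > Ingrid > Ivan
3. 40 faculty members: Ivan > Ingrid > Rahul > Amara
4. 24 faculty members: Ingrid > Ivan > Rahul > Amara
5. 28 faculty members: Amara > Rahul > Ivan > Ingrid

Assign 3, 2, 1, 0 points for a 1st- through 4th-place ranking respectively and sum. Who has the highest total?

Rahul

Amara: 11·0 + 36·3 + 40·0 + 24·0 + 28·3 = 192
Ivan: 11·1 + 36·0 + 40·3 + 24·2 + 28·1 = 207
Ingrid: 11·2 + 36·1 + 40·2 + 24·3 + 28·0 = 210
Rahul: 11·3 + 36·2 + 40·1 + 24·1 + 28·2 = 225
Rahul has the highest Borda score (225).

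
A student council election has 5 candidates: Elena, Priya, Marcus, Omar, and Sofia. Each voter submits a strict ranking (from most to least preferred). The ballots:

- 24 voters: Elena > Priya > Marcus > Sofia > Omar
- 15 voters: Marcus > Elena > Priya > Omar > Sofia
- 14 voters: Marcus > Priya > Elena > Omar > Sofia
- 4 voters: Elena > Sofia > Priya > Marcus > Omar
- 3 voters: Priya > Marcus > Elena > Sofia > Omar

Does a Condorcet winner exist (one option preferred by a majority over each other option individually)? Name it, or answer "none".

Checking pairwise contests:
Marcus beats Elena 32–28.
Elena beats Priya 43–17.
Priya beats Marcus 31–29.
Elena beats Omar 60–0.
Elena beats Sofia 60–0.
Every option loses at least one head-to-head, so there is no Condorcet winner.

none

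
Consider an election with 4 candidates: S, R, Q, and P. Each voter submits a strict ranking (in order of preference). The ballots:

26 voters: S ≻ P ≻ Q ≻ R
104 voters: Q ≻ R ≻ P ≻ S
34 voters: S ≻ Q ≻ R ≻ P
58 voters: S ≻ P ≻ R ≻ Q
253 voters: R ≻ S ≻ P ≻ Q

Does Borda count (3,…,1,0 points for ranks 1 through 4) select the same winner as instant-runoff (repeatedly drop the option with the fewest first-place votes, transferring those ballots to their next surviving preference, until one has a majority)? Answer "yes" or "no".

Borda — scores: S 860, R 1059, Q 406, P 525. Winner: R.
Instant-runoff — R1 S 118, R 253, Q 104, P 0 (R winner). Winner: R.
The two methods agree.

yes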